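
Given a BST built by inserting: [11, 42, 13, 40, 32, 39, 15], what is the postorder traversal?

Tree insertion order: [11, 42, 13, 40, 32, 39, 15]
Tree (level-order array): [11, None, 42, 13, None, None, 40, 32, None, 15, 39]
Postorder traversal: [15, 39, 32, 40, 13, 42, 11]


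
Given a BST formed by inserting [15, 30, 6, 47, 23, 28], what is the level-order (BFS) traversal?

Tree insertion order: [15, 30, 6, 47, 23, 28]
Tree (level-order array): [15, 6, 30, None, None, 23, 47, None, 28]
BFS from the root, enqueuing left then right child of each popped node:
  queue [15] -> pop 15, enqueue [6, 30], visited so far: [15]
  queue [6, 30] -> pop 6, enqueue [none], visited so far: [15, 6]
  queue [30] -> pop 30, enqueue [23, 47], visited so far: [15, 6, 30]
  queue [23, 47] -> pop 23, enqueue [28], visited so far: [15, 6, 30, 23]
  queue [47, 28] -> pop 47, enqueue [none], visited so far: [15, 6, 30, 23, 47]
  queue [28] -> pop 28, enqueue [none], visited so far: [15, 6, 30, 23, 47, 28]
Result: [15, 6, 30, 23, 47, 28]


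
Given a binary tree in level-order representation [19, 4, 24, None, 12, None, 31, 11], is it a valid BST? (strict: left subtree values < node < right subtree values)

Level-order array: [19, 4, 24, None, 12, None, 31, 11]
Validate using subtree bounds (lo, hi): at each node, require lo < value < hi,
then recurse left with hi=value and right with lo=value.
Preorder trace (stopping at first violation):
  at node 19 with bounds (-inf, +inf): OK
  at node 4 with bounds (-inf, 19): OK
  at node 12 with bounds (4, 19): OK
  at node 11 with bounds (4, 12): OK
  at node 24 with bounds (19, +inf): OK
  at node 31 with bounds (24, +inf): OK
No violation found at any node.
Result: Valid BST


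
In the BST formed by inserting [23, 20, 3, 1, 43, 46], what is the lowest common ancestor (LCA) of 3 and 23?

Tree insertion order: [23, 20, 3, 1, 43, 46]
Tree (level-order array): [23, 20, 43, 3, None, None, 46, 1]
In a BST, the LCA of p=3, q=23 is the first node v on the
root-to-leaf path with p <= v <= q (go left if both < v, right if both > v).
Walk from root:
  at 23: 3 <= 23 <= 23, this is the LCA
LCA = 23


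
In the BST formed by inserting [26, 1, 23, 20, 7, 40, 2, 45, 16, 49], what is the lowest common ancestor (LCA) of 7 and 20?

Tree insertion order: [26, 1, 23, 20, 7, 40, 2, 45, 16, 49]
Tree (level-order array): [26, 1, 40, None, 23, None, 45, 20, None, None, 49, 7, None, None, None, 2, 16]
In a BST, the LCA of p=7, q=20 is the first node v on the
root-to-leaf path with p <= v <= q (go left if both < v, right if both > v).
Walk from root:
  at 26: both 7 and 20 < 26, go left
  at 1: both 7 and 20 > 1, go right
  at 23: both 7 and 20 < 23, go left
  at 20: 7 <= 20 <= 20, this is the LCA
LCA = 20


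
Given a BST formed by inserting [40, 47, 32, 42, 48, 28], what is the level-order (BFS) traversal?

Tree insertion order: [40, 47, 32, 42, 48, 28]
Tree (level-order array): [40, 32, 47, 28, None, 42, 48]
BFS from the root, enqueuing left then right child of each popped node:
  queue [40] -> pop 40, enqueue [32, 47], visited so far: [40]
  queue [32, 47] -> pop 32, enqueue [28], visited so far: [40, 32]
  queue [47, 28] -> pop 47, enqueue [42, 48], visited so far: [40, 32, 47]
  queue [28, 42, 48] -> pop 28, enqueue [none], visited so far: [40, 32, 47, 28]
  queue [42, 48] -> pop 42, enqueue [none], visited so far: [40, 32, 47, 28, 42]
  queue [48] -> pop 48, enqueue [none], visited so far: [40, 32, 47, 28, 42, 48]
Result: [40, 32, 47, 28, 42, 48]


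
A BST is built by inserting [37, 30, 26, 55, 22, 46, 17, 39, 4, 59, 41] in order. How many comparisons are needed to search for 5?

Search path for 5: 37 -> 30 -> 26 -> 22 -> 17 -> 4
Found: False
Comparisons: 6


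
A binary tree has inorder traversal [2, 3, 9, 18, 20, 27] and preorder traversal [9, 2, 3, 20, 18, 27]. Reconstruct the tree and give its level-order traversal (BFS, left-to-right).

Inorder:  [2, 3, 9, 18, 20, 27]
Preorder: [9, 2, 3, 20, 18, 27]
Algorithm: preorder visits root first, so consume preorder in order;
for each root, split the current inorder slice at that value into
left-subtree inorder and right-subtree inorder, then recurse.
Recursive splits:
  root=9; inorder splits into left=[2, 3], right=[18, 20, 27]
  root=2; inorder splits into left=[], right=[3]
  root=3; inorder splits into left=[], right=[]
  root=20; inorder splits into left=[18], right=[27]
  root=18; inorder splits into left=[], right=[]
  root=27; inorder splits into left=[], right=[]
Reconstructed level-order: [9, 2, 20, 3, 18, 27]


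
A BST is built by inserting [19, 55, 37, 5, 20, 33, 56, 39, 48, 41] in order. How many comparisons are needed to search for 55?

Search path for 55: 19 -> 55
Found: True
Comparisons: 2


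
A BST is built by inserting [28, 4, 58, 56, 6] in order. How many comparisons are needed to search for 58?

Search path for 58: 28 -> 58
Found: True
Comparisons: 2


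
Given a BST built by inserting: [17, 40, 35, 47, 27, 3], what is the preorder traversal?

Tree insertion order: [17, 40, 35, 47, 27, 3]
Tree (level-order array): [17, 3, 40, None, None, 35, 47, 27]
Preorder traversal: [17, 3, 40, 35, 27, 47]


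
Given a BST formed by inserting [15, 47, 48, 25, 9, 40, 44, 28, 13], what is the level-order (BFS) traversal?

Tree insertion order: [15, 47, 48, 25, 9, 40, 44, 28, 13]
Tree (level-order array): [15, 9, 47, None, 13, 25, 48, None, None, None, 40, None, None, 28, 44]
BFS from the root, enqueuing left then right child of each popped node:
  queue [15] -> pop 15, enqueue [9, 47], visited so far: [15]
  queue [9, 47] -> pop 9, enqueue [13], visited so far: [15, 9]
  queue [47, 13] -> pop 47, enqueue [25, 48], visited so far: [15, 9, 47]
  queue [13, 25, 48] -> pop 13, enqueue [none], visited so far: [15, 9, 47, 13]
  queue [25, 48] -> pop 25, enqueue [40], visited so far: [15, 9, 47, 13, 25]
  queue [48, 40] -> pop 48, enqueue [none], visited so far: [15, 9, 47, 13, 25, 48]
  queue [40] -> pop 40, enqueue [28, 44], visited so far: [15, 9, 47, 13, 25, 48, 40]
  queue [28, 44] -> pop 28, enqueue [none], visited so far: [15, 9, 47, 13, 25, 48, 40, 28]
  queue [44] -> pop 44, enqueue [none], visited so far: [15, 9, 47, 13, 25, 48, 40, 28, 44]
Result: [15, 9, 47, 13, 25, 48, 40, 28, 44]


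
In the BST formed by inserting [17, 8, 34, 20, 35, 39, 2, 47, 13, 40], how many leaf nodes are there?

Tree built from: [17, 8, 34, 20, 35, 39, 2, 47, 13, 40]
Tree (level-order array): [17, 8, 34, 2, 13, 20, 35, None, None, None, None, None, None, None, 39, None, 47, 40]
Rule: A leaf has 0 children.
Per-node child counts:
  node 17: 2 child(ren)
  node 8: 2 child(ren)
  node 2: 0 child(ren)
  node 13: 0 child(ren)
  node 34: 2 child(ren)
  node 20: 0 child(ren)
  node 35: 1 child(ren)
  node 39: 1 child(ren)
  node 47: 1 child(ren)
  node 40: 0 child(ren)
Matching nodes: [2, 13, 20, 40]
Count of leaf nodes: 4


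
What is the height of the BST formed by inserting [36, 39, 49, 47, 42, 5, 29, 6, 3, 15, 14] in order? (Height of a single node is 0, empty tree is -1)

Insertion order: [36, 39, 49, 47, 42, 5, 29, 6, 3, 15, 14]
Tree (level-order array): [36, 5, 39, 3, 29, None, 49, None, None, 6, None, 47, None, None, 15, 42, None, 14]
Compute height bottom-up (empty subtree = -1):
  height(3) = 1 + max(-1, -1) = 0
  height(14) = 1 + max(-1, -1) = 0
  height(15) = 1 + max(0, -1) = 1
  height(6) = 1 + max(-1, 1) = 2
  height(29) = 1 + max(2, -1) = 3
  height(5) = 1 + max(0, 3) = 4
  height(42) = 1 + max(-1, -1) = 0
  height(47) = 1 + max(0, -1) = 1
  height(49) = 1 + max(1, -1) = 2
  height(39) = 1 + max(-1, 2) = 3
  height(36) = 1 + max(4, 3) = 5
Height = 5


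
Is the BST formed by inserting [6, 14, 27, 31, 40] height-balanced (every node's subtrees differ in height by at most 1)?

Tree (level-order array): [6, None, 14, None, 27, None, 31, None, 40]
Definition: a tree is height-balanced if, at every node, |h(left) - h(right)| <= 1 (empty subtree has height -1).
Bottom-up per-node check:
  node 40: h_left=-1, h_right=-1, diff=0 [OK], height=0
  node 31: h_left=-1, h_right=0, diff=1 [OK], height=1
  node 27: h_left=-1, h_right=1, diff=2 [FAIL (|-1-1|=2 > 1)], height=2
  node 14: h_left=-1, h_right=2, diff=3 [FAIL (|-1-2|=3 > 1)], height=3
  node 6: h_left=-1, h_right=3, diff=4 [FAIL (|-1-3|=4 > 1)], height=4
Node 27 violates the condition: |-1 - 1| = 2 > 1.
Result: Not balanced


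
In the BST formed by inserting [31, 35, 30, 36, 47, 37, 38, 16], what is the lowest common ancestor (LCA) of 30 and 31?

Tree insertion order: [31, 35, 30, 36, 47, 37, 38, 16]
Tree (level-order array): [31, 30, 35, 16, None, None, 36, None, None, None, 47, 37, None, None, 38]
In a BST, the LCA of p=30, q=31 is the first node v on the
root-to-leaf path with p <= v <= q (go left if both < v, right if both > v).
Walk from root:
  at 31: 30 <= 31 <= 31, this is the LCA
LCA = 31


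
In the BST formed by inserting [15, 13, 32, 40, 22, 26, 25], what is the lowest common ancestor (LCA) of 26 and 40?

Tree insertion order: [15, 13, 32, 40, 22, 26, 25]
Tree (level-order array): [15, 13, 32, None, None, 22, 40, None, 26, None, None, 25]
In a BST, the LCA of p=26, q=40 is the first node v on the
root-to-leaf path with p <= v <= q (go left if both < v, right if both > v).
Walk from root:
  at 15: both 26 and 40 > 15, go right
  at 32: 26 <= 32 <= 40, this is the LCA
LCA = 32


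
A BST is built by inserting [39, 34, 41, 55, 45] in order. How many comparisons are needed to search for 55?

Search path for 55: 39 -> 41 -> 55
Found: True
Comparisons: 3


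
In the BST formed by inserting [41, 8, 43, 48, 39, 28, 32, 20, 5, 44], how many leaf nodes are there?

Tree built from: [41, 8, 43, 48, 39, 28, 32, 20, 5, 44]
Tree (level-order array): [41, 8, 43, 5, 39, None, 48, None, None, 28, None, 44, None, 20, 32]
Rule: A leaf has 0 children.
Per-node child counts:
  node 41: 2 child(ren)
  node 8: 2 child(ren)
  node 5: 0 child(ren)
  node 39: 1 child(ren)
  node 28: 2 child(ren)
  node 20: 0 child(ren)
  node 32: 0 child(ren)
  node 43: 1 child(ren)
  node 48: 1 child(ren)
  node 44: 0 child(ren)
Matching nodes: [5, 20, 32, 44]
Count of leaf nodes: 4


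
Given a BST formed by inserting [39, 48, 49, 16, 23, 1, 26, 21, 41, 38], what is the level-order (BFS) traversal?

Tree insertion order: [39, 48, 49, 16, 23, 1, 26, 21, 41, 38]
Tree (level-order array): [39, 16, 48, 1, 23, 41, 49, None, None, 21, 26, None, None, None, None, None, None, None, 38]
BFS from the root, enqueuing left then right child of each popped node:
  queue [39] -> pop 39, enqueue [16, 48], visited so far: [39]
  queue [16, 48] -> pop 16, enqueue [1, 23], visited so far: [39, 16]
  queue [48, 1, 23] -> pop 48, enqueue [41, 49], visited so far: [39, 16, 48]
  queue [1, 23, 41, 49] -> pop 1, enqueue [none], visited so far: [39, 16, 48, 1]
  queue [23, 41, 49] -> pop 23, enqueue [21, 26], visited so far: [39, 16, 48, 1, 23]
  queue [41, 49, 21, 26] -> pop 41, enqueue [none], visited so far: [39, 16, 48, 1, 23, 41]
  queue [49, 21, 26] -> pop 49, enqueue [none], visited so far: [39, 16, 48, 1, 23, 41, 49]
  queue [21, 26] -> pop 21, enqueue [none], visited so far: [39, 16, 48, 1, 23, 41, 49, 21]
  queue [26] -> pop 26, enqueue [38], visited so far: [39, 16, 48, 1, 23, 41, 49, 21, 26]
  queue [38] -> pop 38, enqueue [none], visited so far: [39, 16, 48, 1, 23, 41, 49, 21, 26, 38]
Result: [39, 16, 48, 1, 23, 41, 49, 21, 26, 38]


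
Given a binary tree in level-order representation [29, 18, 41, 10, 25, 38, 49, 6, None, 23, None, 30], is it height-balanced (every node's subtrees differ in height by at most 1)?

Tree (level-order array): [29, 18, 41, 10, 25, 38, 49, 6, None, 23, None, 30]
Definition: a tree is height-balanced if, at every node, |h(left) - h(right)| <= 1 (empty subtree has height -1).
Bottom-up per-node check:
  node 6: h_left=-1, h_right=-1, diff=0 [OK], height=0
  node 10: h_left=0, h_right=-1, diff=1 [OK], height=1
  node 23: h_left=-1, h_right=-1, diff=0 [OK], height=0
  node 25: h_left=0, h_right=-1, diff=1 [OK], height=1
  node 18: h_left=1, h_right=1, diff=0 [OK], height=2
  node 30: h_left=-1, h_right=-1, diff=0 [OK], height=0
  node 38: h_left=0, h_right=-1, diff=1 [OK], height=1
  node 49: h_left=-1, h_right=-1, diff=0 [OK], height=0
  node 41: h_left=1, h_right=0, diff=1 [OK], height=2
  node 29: h_left=2, h_right=2, diff=0 [OK], height=3
All nodes satisfy the balance condition.
Result: Balanced


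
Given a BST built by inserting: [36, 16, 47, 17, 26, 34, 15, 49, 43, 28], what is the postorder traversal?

Tree insertion order: [36, 16, 47, 17, 26, 34, 15, 49, 43, 28]
Tree (level-order array): [36, 16, 47, 15, 17, 43, 49, None, None, None, 26, None, None, None, None, None, 34, 28]
Postorder traversal: [15, 28, 34, 26, 17, 16, 43, 49, 47, 36]


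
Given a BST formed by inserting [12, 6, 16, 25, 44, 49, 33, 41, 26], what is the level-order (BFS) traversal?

Tree insertion order: [12, 6, 16, 25, 44, 49, 33, 41, 26]
Tree (level-order array): [12, 6, 16, None, None, None, 25, None, 44, 33, 49, 26, 41]
BFS from the root, enqueuing left then right child of each popped node:
  queue [12] -> pop 12, enqueue [6, 16], visited so far: [12]
  queue [6, 16] -> pop 6, enqueue [none], visited so far: [12, 6]
  queue [16] -> pop 16, enqueue [25], visited so far: [12, 6, 16]
  queue [25] -> pop 25, enqueue [44], visited so far: [12, 6, 16, 25]
  queue [44] -> pop 44, enqueue [33, 49], visited so far: [12, 6, 16, 25, 44]
  queue [33, 49] -> pop 33, enqueue [26, 41], visited so far: [12, 6, 16, 25, 44, 33]
  queue [49, 26, 41] -> pop 49, enqueue [none], visited so far: [12, 6, 16, 25, 44, 33, 49]
  queue [26, 41] -> pop 26, enqueue [none], visited so far: [12, 6, 16, 25, 44, 33, 49, 26]
  queue [41] -> pop 41, enqueue [none], visited so far: [12, 6, 16, 25, 44, 33, 49, 26, 41]
Result: [12, 6, 16, 25, 44, 33, 49, 26, 41]


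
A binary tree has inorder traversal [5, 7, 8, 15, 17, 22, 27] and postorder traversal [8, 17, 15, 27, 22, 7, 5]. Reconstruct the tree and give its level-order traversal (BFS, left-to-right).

Inorder:   [5, 7, 8, 15, 17, 22, 27]
Postorder: [8, 17, 15, 27, 22, 7, 5]
Algorithm: postorder visits root last, so walk postorder right-to-left;
each value is the root of the current inorder slice — split it at that
value, recurse on the right subtree first, then the left.
Recursive splits:
  root=5; inorder splits into left=[], right=[7, 8, 15, 17, 22, 27]
  root=7; inorder splits into left=[], right=[8, 15, 17, 22, 27]
  root=22; inorder splits into left=[8, 15, 17], right=[27]
  root=27; inorder splits into left=[], right=[]
  root=15; inorder splits into left=[8], right=[17]
  root=17; inorder splits into left=[], right=[]
  root=8; inorder splits into left=[], right=[]
Reconstructed level-order: [5, 7, 22, 15, 27, 8, 17]


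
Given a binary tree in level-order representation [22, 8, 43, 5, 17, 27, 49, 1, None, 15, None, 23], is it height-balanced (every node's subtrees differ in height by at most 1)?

Tree (level-order array): [22, 8, 43, 5, 17, 27, 49, 1, None, 15, None, 23]
Definition: a tree is height-balanced if, at every node, |h(left) - h(right)| <= 1 (empty subtree has height -1).
Bottom-up per-node check:
  node 1: h_left=-1, h_right=-1, diff=0 [OK], height=0
  node 5: h_left=0, h_right=-1, diff=1 [OK], height=1
  node 15: h_left=-1, h_right=-1, diff=0 [OK], height=0
  node 17: h_left=0, h_right=-1, diff=1 [OK], height=1
  node 8: h_left=1, h_right=1, diff=0 [OK], height=2
  node 23: h_left=-1, h_right=-1, diff=0 [OK], height=0
  node 27: h_left=0, h_right=-1, diff=1 [OK], height=1
  node 49: h_left=-1, h_right=-1, diff=0 [OK], height=0
  node 43: h_left=1, h_right=0, diff=1 [OK], height=2
  node 22: h_left=2, h_right=2, diff=0 [OK], height=3
All nodes satisfy the balance condition.
Result: Balanced


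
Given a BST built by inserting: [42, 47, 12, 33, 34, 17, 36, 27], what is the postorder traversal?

Tree insertion order: [42, 47, 12, 33, 34, 17, 36, 27]
Tree (level-order array): [42, 12, 47, None, 33, None, None, 17, 34, None, 27, None, 36]
Postorder traversal: [27, 17, 36, 34, 33, 12, 47, 42]


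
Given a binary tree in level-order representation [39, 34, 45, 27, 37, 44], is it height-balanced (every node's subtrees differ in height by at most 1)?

Tree (level-order array): [39, 34, 45, 27, 37, 44]
Definition: a tree is height-balanced if, at every node, |h(left) - h(right)| <= 1 (empty subtree has height -1).
Bottom-up per-node check:
  node 27: h_left=-1, h_right=-1, diff=0 [OK], height=0
  node 37: h_left=-1, h_right=-1, diff=0 [OK], height=0
  node 34: h_left=0, h_right=0, diff=0 [OK], height=1
  node 44: h_left=-1, h_right=-1, diff=0 [OK], height=0
  node 45: h_left=0, h_right=-1, diff=1 [OK], height=1
  node 39: h_left=1, h_right=1, diff=0 [OK], height=2
All nodes satisfy the balance condition.
Result: Balanced


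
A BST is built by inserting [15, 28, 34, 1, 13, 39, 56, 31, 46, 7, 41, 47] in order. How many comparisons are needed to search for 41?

Search path for 41: 15 -> 28 -> 34 -> 39 -> 56 -> 46 -> 41
Found: True
Comparisons: 7


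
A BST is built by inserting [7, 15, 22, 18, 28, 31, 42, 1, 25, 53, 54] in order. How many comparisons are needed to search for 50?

Search path for 50: 7 -> 15 -> 22 -> 28 -> 31 -> 42 -> 53
Found: False
Comparisons: 7


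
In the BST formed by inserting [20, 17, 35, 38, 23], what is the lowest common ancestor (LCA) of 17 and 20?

Tree insertion order: [20, 17, 35, 38, 23]
Tree (level-order array): [20, 17, 35, None, None, 23, 38]
In a BST, the LCA of p=17, q=20 is the first node v on the
root-to-leaf path with p <= v <= q (go left if both < v, right if both > v).
Walk from root:
  at 20: 17 <= 20 <= 20, this is the LCA
LCA = 20


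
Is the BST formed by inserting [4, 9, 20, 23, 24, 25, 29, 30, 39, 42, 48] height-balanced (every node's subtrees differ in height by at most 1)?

Tree (level-order array): [4, None, 9, None, 20, None, 23, None, 24, None, 25, None, 29, None, 30, None, 39, None, 42, None, 48]
Definition: a tree is height-balanced if, at every node, |h(left) - h(right)| <= 1 (empty subtree has height -1).
Bottom-up per-node check:
  node 48: h_left=-1, h_right=-1, diff=0 [OK], height=0
  node 42: h_left=-1, h_right=0, diff=1 [OK], height=1
  node 39: h_left=-1, h_right=1, diff=2 [FAIL (|-1-1|=2 > 1)], height=2
  node 30: h_left=-1, h_right=2, diff=3 [FAIL (|-1-2|=3 > 1)], height=3
  node 29: h_left=-1, h_right=3, diff=4 [FAIL (|-1-3|=4 > 1)], height=4
  node 25: h_left=-1, h_right=4, diff=5 [FAIL (|-1-4|=5 > 1)], height=5
  node 24: h_left=-1, h_right=5, diff=6 [FAIL (|-1-5|=6 > 1)], height=6
  node 23: h_left=-1, h_right=6, diff=7 [FAIL (|-1-6|=7 > 1)], height=7
  node 20: h_left=-1, h_right=7, diff=8 [FAIL (|-1-7|=8 > 1)], height=8
  node 9: h_left=-1, h_right=8, diff=9 [FAIL (|-1-8|=9 > 1)], height=9
  node 4: h_left=-1, h_right=9, diff=10 [FAIL (|-1-9|=10 > 1)], height=10
Node 39 violates the condition: |-1 - 1| = 2 > 1.
Result: Not balanced


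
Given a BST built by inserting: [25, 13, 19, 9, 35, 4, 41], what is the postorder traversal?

Tree insertion order: [25, 13, 19, 9, 35, 4, 41]
Tree (level-order array): [25, 13, 35, 9, 19, None, 41, 4]
Postorder traversal: [4, 9, 19, 13, 41, 35, 25]


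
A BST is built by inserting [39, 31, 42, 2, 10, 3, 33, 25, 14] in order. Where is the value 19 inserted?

Starting tree (level order): [39, 31, 42, 2, 33, None, None, None, 10, None, None, 3, 25, None, None, 14]
Insertion path: 39 -> 31 -> 2 -> 10 -> 25 -> 14
Result: insert 19 as right child of 14
Final tree (level order): [39, 31, 42, 2, 33, None, None, None, 10, None, None, 3, 25, None, None, 14, None, None, 19]


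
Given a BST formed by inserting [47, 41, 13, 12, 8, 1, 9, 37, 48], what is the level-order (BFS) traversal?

Tree insertion order: [47, 41, 13, 12, 8, 1, 9, 37, 48]
Tree (level-order array): [47, 41, 48, 13, None, None, None, 12, 37, 8, None, None, None, 1, 9]
BFS from the root, enqueuing left then right child of each popped node:
  queue [47] -> pop 47, enqueue [41, 48], visited so far: [47]
  queue [41, 48] -> pop 41, enqueue [13], visited so far: [47, 41]
  queue [48, 13] -> pop 48, enqueue [none], visited so far: [47, 41, 48]
  queue [13] -> pop 13, enqueue [12, 37], visited so far: [47, 41, 48, 13]
  queue [12, 37] -> pop 12, enqueue [8], visited so far: [47, 41, 48, 13, 12]
  queue [37, 8] -> pop 37, enqueue [none], visited so far: [47, 41, 48, 13, 12, 37]
  queue [8] -> pop 8, enqueue [1, 9], visited so far: [47, 41, 48, 13, 12, 37, 8]
  queue [1, 9] -> pop 1, enqueue [none], visited so far: [47, 41, 48, 13, 12, 37, 8, 1]
  queue [9] -> pop 9, enqueue [none], visited so far: [47, 41, 48, 13, 12, 37, 8, 1, 9]
Result: [47, 41, 48, 13, 12, 37, 8, 1, 9]


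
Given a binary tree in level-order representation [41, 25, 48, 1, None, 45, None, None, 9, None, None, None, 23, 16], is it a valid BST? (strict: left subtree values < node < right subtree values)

Level-order array: [41, 25, 48, 1, None, 45, None, None, 9, None, None, None, 23, 16]
Validate using subtree bounds (lo, hi): at each node, require lo < value < hi,
then recurse left with hi=value and right with lo=value.
Preorder trace (stopping at first violation):
  at node 41 with bounds (-inf, +inf): OK
  at node 25 with bounds (-inf, 41): OK
  at node 1 with bounds (-inf, 25): OK
  at node 9 with bounds (1, 25): OK
  at node 23 with bounds (9, 25): OK
  at node 16 with bounds (9, 23): OK
  at node 48 with bounds (41, +inf): OK
  at node 45 with bounds (41, 48): OK
No violation found at any node.
Result: Valid BST


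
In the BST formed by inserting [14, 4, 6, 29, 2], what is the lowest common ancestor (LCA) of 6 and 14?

Tree insertion order: [14, 4, 6, 29, 2]
Tree (level-order array): [14, 4, 29, 2, 6]
In a BST, the LCA of p=6, q=14 is the first node v on the
root-to-leaf path with p <= v <= q (go left if both < v, right if both > v).
Walk from root:
  at 14: 6 <= 14 <= 14, this is the LCA
LCA = 14


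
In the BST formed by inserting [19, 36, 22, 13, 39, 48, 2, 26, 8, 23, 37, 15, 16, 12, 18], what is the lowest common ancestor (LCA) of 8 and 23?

Tree insertion order: [19, 36, 22, 13, 39, 48, 2, 26, 8, 23, 37, 15, 16, 12, 18]
Tree (level-order array): [19, 13, 36, 2, 15, 22, 39, None, 8, None, 16, None, 26, 37, 48, None, 12, None, 18, 23]
In a BST, the LCA of p=8, q=23 is the first node v on the
root-to-leaf path with p <= v <= q (go left if both < v, right if both > v).
Walk from root:
  at 19: 8 <= 19 <= 23, this is the LCA
LCA = 19


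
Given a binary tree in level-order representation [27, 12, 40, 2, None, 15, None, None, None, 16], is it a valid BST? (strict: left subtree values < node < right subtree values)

Level-order array: [27, 12, 40, 2, None, 15, None, None, None, 16]
Validate using subtree bounds (lo, hi): at each node, require lo < value < hi,
then recurse left with hi=value and right with lo=value.
Preorder trace (stopping at first violation):
  at node 27 with bounds (-inf, +inf): OK
  at node 12 with bounds (-inf, 27): OK
  at node 2 with bounds (-inf, 12): OK
  at node 40 with bounds (27, +inf): OK
  at node 15 with bounds (27, 40): VIOLATION
Node 15 violates its bound: not (27 < 15 < 40).
Result: Not a valid BST


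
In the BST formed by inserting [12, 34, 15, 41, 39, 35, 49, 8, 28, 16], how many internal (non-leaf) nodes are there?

Tree built from: [12, 34, 15, 41, 39, 35, 49, 8, 28, 16]
Tree (level-order array): [12, 8, 34, None, None, 15, 41, None, 28, 39, 49, 16, None, 35]
Rule: An internal node has at least one child.
Per-node child counts:
  node 12: 2 child(ren)
  node 8: 0 child(ren)
  node 34: 2 child(ren)
  node 15: 1 child(ren)
  node 28: 1 child(ren)
  node 16: 0 child(ren)
  node 41: 2 child(ren)
  node 39: 1 child(ren)
  node 35: 0 child(ren)
  node 49: 0 child(ren)
Matching nodes: [12, 34, 15, 28, 41, 39]
Count of internal (non-leaf) nodes: 6


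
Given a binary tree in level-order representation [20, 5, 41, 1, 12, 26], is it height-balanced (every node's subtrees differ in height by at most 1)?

Tree (level-order array): [20, 5, 41, 1, 12, 26]
Definition: a tree is height-balanced if, at every node, |h(left) - h(right)| <= 1 (empty subtree has height -1).
Bottom-up per-node check:
  node 1: h_left=-1, h_right=-1, diff=0 [OK], height=0
  node 12: h_left=-1, h_right=-1, diff=0 [OK], height=0
  node 5: h_left=0, h_right=0, diff=0 [OK], height=1
  node 26: h_left=-1, h_right=-1, diff=0 [OK], height=0
  node 41: h_left=0, h_right=-1, diff=1 [OK], height=1
  node 20: h_left=1, h_right=1, diff=0 [OK], height=2
All nodes satisfy the balance condition.
Result: Balanced


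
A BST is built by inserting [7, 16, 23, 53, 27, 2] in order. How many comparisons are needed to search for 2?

Search path for 2: 7 -> 2
Found: True
Comparisons: 2


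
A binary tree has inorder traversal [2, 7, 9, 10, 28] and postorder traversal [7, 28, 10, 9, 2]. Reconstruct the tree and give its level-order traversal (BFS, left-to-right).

Inorder:   [2, 7, 9, 10, 28]
Postorder: [7, 28, 10, 9, 2]
Algorithm: postorder visits root last, so walk postorder right-to-left;
each value is the root of the current inorder slice — split it at that
value, recurse on the right subtree first, then the left.
Recursive splits:
  root=2; inorder splits into left=[], right=[7, 9, 10, 28]
  root=9; inorder splits into left=[7], right=[10, 28]
  root=10; inorder splits into left=[], right=[28]
  root=28; inorder splits into left=[], right=[]
  root=7; inorder splits into left=[], right=[]
Reconstructed level-order: [2, 9, 7, 10, 28]


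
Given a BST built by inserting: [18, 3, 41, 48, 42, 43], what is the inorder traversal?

Tree insertion order: [18, 3, 41, 48, 42, 43]
Tree (level-order array): [18, 3, 41, None, None, None, 48, 42, None, None, 43]
Inorder traversal: [3, 18, 41, 42, 43, 48]


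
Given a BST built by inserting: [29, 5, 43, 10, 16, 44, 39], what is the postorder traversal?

Tree insertion order: [29, 5, 43, 10, 16, 44, 39]
Tree (level-order array): [29, 5, 43, None, 10, 39, 44, None, 16]
Postorder traversal: [16, 10, 5, 39, 44, 43, 29]


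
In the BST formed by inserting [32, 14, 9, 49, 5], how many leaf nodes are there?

Tree built from: [32, 14, 9, 49, 5]
Tree (level-order array): [32, 14, 49, 9, None, None, None, 5]
Rule: A leaf has 0 children.
Per-node child counts:
  node 32: 2 child(ren)
  node 14: 1 child(ren)
  node 9: 1 child(ren)
  node 5: 0 child(ren)
  node 49: 0 child(ren)
Matching nodes: [5, 49]
Count of leaf nodes: 2


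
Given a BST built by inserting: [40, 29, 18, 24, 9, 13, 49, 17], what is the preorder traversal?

Tree insertion order: [40, 29, 18, 24, 9, 13, 49, 17]
Tree (level-order array): [40, 29, 49, 18, None, None, None, 9, 24, None, 13, None, None, None, 17]
Preorder traversal: [40, 29, 18, 9, 13, 17, 24, 49]


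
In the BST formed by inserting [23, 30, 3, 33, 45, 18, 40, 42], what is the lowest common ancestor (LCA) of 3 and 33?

Tree insertion order: [23, 30, 3, 33, 45, 18, 40, 42]
Tree (level-order array): [23, 3, 30, None, 18, None, 33, None, None, None, 45, 40, None, None, 42]
In a BST, the LCA of p=3, q=33 is the first node v on the
root-to-leaf path with p <= v <= q (go left if both < v, right if both > v).
Walk from root:
  at 23: 3 <= 23 <= 33, this is the LCA
LCA = 23


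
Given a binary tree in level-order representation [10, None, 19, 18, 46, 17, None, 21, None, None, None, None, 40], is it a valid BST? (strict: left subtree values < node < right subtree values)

Level-order array: [10, None, 19, 18, 46, 17, None, 21, None, None, None, None, 40]
Validate using subtree bounds (lo, hi): at each node, require lo < value < hi,
then recurse left with hi=value and right with lo=value.
Preorder trace (stopping at first violation):
  at node 10 with bounds (-inf, +inf): OK
  at node 19 with bounds (10, +inf): OK
  at node 18 with bounds (10, 19): OK
  at node 17 with bounds (10, 18): OK
  at node 46 with bounds (19, +inf): OK
  at node 21 with bounds (19, 46): OK
  at node 40 with bounds (21, 46): OK
No violation found at any node.
Result: Valid BST


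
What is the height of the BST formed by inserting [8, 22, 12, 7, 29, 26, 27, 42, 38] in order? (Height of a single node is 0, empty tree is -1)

Insertion order: [8, 22, 12, 7, 29, 26, 27, 42, 38]
Tree (level-order array): [8, 7, 22, None, None, 12, 29, None, None, 26, 42, None, 27, 38]
Compute height bottom-up (empty subtree = -1):
  height(7) = 1 + max(-1, -1) = 0
  height(12) = 1 + max(-1, -1) = 0
  height(27) = 1 + max(-1, -1) = 0
  height(26) = 1 + max(-1, 0) = 1
  height(38) = 1 + max(-1, -1) = 0
  height(42) = 1 + max(0, -1) = 1
  height(29) = 1 + max(1, 1) = 2
  height(22) = 1 + max(0, 2) = 3
  height(8) = 1 + max(0, 3) = 4
Height = 4


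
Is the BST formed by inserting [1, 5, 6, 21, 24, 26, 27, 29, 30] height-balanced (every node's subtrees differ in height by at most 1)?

Tree (level-order array): [1, None, 5, None, 6, None, 21, None, 24, None, 26, None, 27, None, 29, None, 30]
Definition: a tree is height-balanced if, at every node, |h(left) - h(right)| <= 1 (empty subtree has height -1).
Bottom-up per-node check:
  node 30: h_left=-1, h_right=-1, diff=0 [OK], height=0
  node 29: h_left=-1, h_right=0, diff=1 [OK], height=1
  node 27: h_left=-1, h_right=1, diff=2 [FAIL (|-1-1|=2 > 1)], height=2
  node 26: h_left=-1, h_right=2, diff=3 [FAIL (|-1-2|=3 > 1)], height=3
  node 24: h_left=-1, h_right=3, diff=4 [FAIL (|-1-3|=4 > 1)], height=4
  node 21: h_left=-1, h_right=4, diff=5 [FAIL (|-1-4|=5 > 1)], height=5
  node 6: h_left=-1, h_right=5, diff=6 [FAIL (|-1-5|=6 > 1)], height=6
  node 5: h_left=-1, h_right=6, diff=7 [FAIL (|-1-6|=7 > 1)], height=7
  node 1: h_left=-1, h_right=7, diff=8 [FAIL (|-1-7|=8 > 1)], height=8
Node 27 violates the condition: |-1 - 1| = 2 > 1.
Result: Not balanced


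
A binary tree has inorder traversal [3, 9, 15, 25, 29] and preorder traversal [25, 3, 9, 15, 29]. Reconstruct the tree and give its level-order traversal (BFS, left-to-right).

Inorder:  [3, 9, 15, 25, 29]
Preorder: [25, 3, 9, 15, 29]
Algorithm: preorder visits root first, so consume preorder in order;
for each root, split the current inorder slice at that value into
left-subtree inorder and right-subtree inorder, then recurse.
Recursive splits:
  root=25; inorder splits into left=[3, 9, 15], right=[29]
  root=3; inorder splits into left=[], right=[9, 15]
  root=9; inorder splits into left=[], right=[15]
  root=15; inorder splits into left=[], right=[]
  root=29; inorder splits into left=[], right=[]
Reconstructed level-order: [25, 3, 29, 9, 15]


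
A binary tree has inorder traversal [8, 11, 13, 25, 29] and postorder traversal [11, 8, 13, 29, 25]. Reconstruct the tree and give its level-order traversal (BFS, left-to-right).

Inorder:   [8, 11, 13, 25, 29]
Postorder: [11, 8, 13, 29, 25]
Algorithm: postorder visits root last, so walk postorder right-to-left;
each value is the root of the current inorder slice — split it at that
value, recurse on the right subtree first, then the left.
Recursive splits:
  root=25; inorder splits into left=[8, 11, 13], right=[29]
  root=29; inorder splits into left=[], right=[]
  root=13; inorder splits into left=[8, 11], right=[]
  root=8; inorder splits into left=[], right=[11]
  root=11; inorder splits into left=[], right=[]
Reconstructed level-order: [25, 13, 29, 8, 11]


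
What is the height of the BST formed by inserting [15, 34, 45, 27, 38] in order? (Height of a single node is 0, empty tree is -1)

Insertion order: [15, 34, 45, 27, 38]
Tree (level-order array): [15, None, 34, 27, 45, None, None, 38]
Compute height bottom-up (empty subtree = -1):
  height(27) = 1 + max(-1, -1) = 0
  height(38) = 1 + max(-1, -1) = 0
  height(45) = 1 + max(0, -1) = 1
  height(34) = 1 + max(0, 1) = 2
  height(15) = 1 + max(-1, 2) = 3
Height = 3


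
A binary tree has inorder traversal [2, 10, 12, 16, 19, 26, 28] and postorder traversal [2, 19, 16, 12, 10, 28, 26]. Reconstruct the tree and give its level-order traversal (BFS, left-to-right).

Inorder:   [2, 10, 12, 16, 19, 26, 28]
Postorder: [2, 19, 16, 12, 10, 28, 26]
Algorithm: postorder visits root last, so walk postorder right-to-left;
each value is the root of the current inorder slice — split it at that
value, recurse on the right subtree first, then the left.
Recursive splits:
  root=26; inorder splits into left=[2, 10, 12, 16, 19], right=[28]
  root=28; inorder splits into left=[], right=[]
  root=10; inorder splits into left=[2], right=[12, 16, 19]
  root=12; inorder splits into left=[], right=[16, 19]
  root=16; inorder splits into left=[], right=[19]
  root=19; inorder splits into left=[], right=[]
  root=2; inorder splits into left=[], right=[]
Reconstructed level-order: [26, 10, 28, 2, 12, 16, 19]


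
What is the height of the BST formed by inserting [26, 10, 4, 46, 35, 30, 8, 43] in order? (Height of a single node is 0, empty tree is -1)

Insertion order: [26, 10, 4, 46, 35, 30, 8, 43]
Tree (level-order array): [26, 10, 46, 4, None, 35, None, None, 8, 30, 43]
Compute height bottom-up (empty subtree = -1):
  height(8) = 1 + max(-1, -1) = 0
  height(4) = 1 + max(-1, 0) = 1
  height(10) = 1 + max(1, -1) = 2
  height(30) = 1 + max(-1, -1) = 0
  height(43) = 1 + max(-1, -1) = 0
  height(35) = 1 + max(0, 0) = 1
  height(46) = 1 + max(1, -1) = 2
  height(26) = 1 + max(2, 2) = 3
Height = 3


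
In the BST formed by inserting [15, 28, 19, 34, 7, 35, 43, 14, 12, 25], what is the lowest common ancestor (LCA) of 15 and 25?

Tree insertion order: [15, 28, 19, 34, 7, 35, 43, 14, 12, 25]
Tree (level-order array): [15, 7, 28, None, 14, 19, 34, 12, None, None, 25, None, 35, None, None, None, None, None, 43]
In a BST, the LCA of p=15, q=25 is the first node v on the
root-to-leaf path with p <= v <= q (go left if both < v, right if both > v).
Walk from root:
  at 15: 15 <= 15 <= 25, this is the LCA
LCA = 15


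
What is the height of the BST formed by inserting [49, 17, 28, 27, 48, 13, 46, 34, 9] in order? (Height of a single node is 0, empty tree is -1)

Insertion order: [49, 17, 28, 27, 48, 13, 46, 34, 9]
Tree (level-order array): [49, 17, None, 13, 28, 9, None, 27, 48, None, None, None, None, 46, None, 34]
Compute height bottom-up (empty subtree = -1):
  height(9) = 1 + max(-1, -1) = 0
  height(13) = 1 + max(0, -1) = 1
  height(27) = 1 + max(-1, -1) = 0
  height(34) = 1 + max(-1, -1) = 0
  height(46) = 1 + max(0, -1) = 1
  height(48) = 1 + max(1, -1) = 2
  height(28) = 1 + max(0, 2) = 3
  height(17) = 1 + max(1, 3) = 4
  height(49) = 1 + max(4, -1) = 5
Height = 5


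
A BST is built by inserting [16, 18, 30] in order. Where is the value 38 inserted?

Starting tree (level order): [16, None, 18, None, 30]
Insertion path: 16 -> 18 -> 30
Result: insert 38 as right child of 30
Final tree (level order): [16, None, 18, None, 30, None, 38]


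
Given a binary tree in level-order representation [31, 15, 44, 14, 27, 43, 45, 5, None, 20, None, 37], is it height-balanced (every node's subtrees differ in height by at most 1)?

Tree (level-order array): [31, 15, 44, 14, 27, 43, 45, 5, None, 20, None, 37]
Definition: a tree is height-balanced if, at every node, |h(left) - h(right)| <= 1 (empty subtree has height -1).
Bottom-up per-node check:
  node 5: h_left=-1, h_right=-1, diff=0 [OK], height=0
  node 14: h_left=0, h_right=-1, diff=1 [OK], height=1
  node 20: h_left=-1, h_right=-1, diff=0 [OK], height=0
  node 27: h_left=0, h_right=-1, diff=1 [OK], height=1
  node 15: h_left=1, h_right=1, diff=0 [OK], height=2
  node 37: h_left=-1, h_right=-1, diff=0 [OK], height=0
  node 43: h_left=0, h_right=-1, diff=1 [OK], height=1
  node 45: h_left=-1, h_right=-1, diff=0 [OK], height=0
  node 44: h_left=1, h_right=0, diff=1 [OK], height=2
  node 31: h_left=2, h_right=2, diff=0 [OK], height=3
All nodes satisfy the balance condition.
Result: Balanced


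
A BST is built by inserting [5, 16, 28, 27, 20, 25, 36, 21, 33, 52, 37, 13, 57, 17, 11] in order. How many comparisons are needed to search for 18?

Search path for 18: 5 -> 16 -> 28 -> 27 -> 20 -> 17
Found: False
Comparisons: 6


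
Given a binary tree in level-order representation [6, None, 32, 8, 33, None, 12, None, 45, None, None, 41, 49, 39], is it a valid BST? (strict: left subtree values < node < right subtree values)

Level-order array: [6, None, 32, 8, 33, None, 12, None, 45, None, None, 41, 49, 39]
Validate using subtree bounds (lo, hi): at each node, require lo < value < hi,
then recurse left with hi=value and right with lo=value.
Preorder trace (stopping at first violation):
  at node 6 with bounds (-inf, +inf): OK
  at node 32 with bounds (6, +inf): OK
  at node 8 with bounds (6, 32): OK
  at node 12 with bounds (8, 32): OK
  at node 33 with bounds (32, +inf): OK
  at node 45 with bounds (33, +inf): OK
  at node 41 with bounds (33, 45): OK
  at node 39 with bounds (33, 41): OK
  at node 49 with bounds (45, +inf): OK
No violation found at any node.
Result: Valid BST


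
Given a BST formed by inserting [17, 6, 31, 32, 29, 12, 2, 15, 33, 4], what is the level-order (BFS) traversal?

Tree insertion order: [17, 6, 31, 32, 29, 12, 2, 15, 33, 4]
Tree (level-order array): [17, 6, 31, 2, 12, 29, 32, None, 4, None, 15, None, None, None, 33]
BFS from the root, enqueuing left then right child of each popped node:
  queue [17] -> pop 17, enqueue [6, 31], visited so far: [17]
  queue [6, 31] -> pop 6, enqueue [2, 12], visited so far: [17, 6]
  queue [31, 2, 12] -> pop 31, enqueue [29, 32], visited so far: [17, 6, 31]
  queue [2, 12, 29, 32] -> pop 2, enqueue [4], visited so far: [17, 6, 31, 2]
  queue [12, 29, 32, 4] -> pop 12, enqueue [15], visited so far: [17, 6, 31, 2, 12]
  queue [29, 32, 4, 15] -> pop 29, enqueue [none], visited so far: [17, 6, 31, 2, 12, 29]
  queue [32, 4, 15] -> pop 32, enqueue [33], visited so far: [17, 6, 31, 2, 12, 29, 32]
  queue [4, 15, 33] -> pop 4, enqueue [none], visited so far: [17, 6, 31, 2, 12, 29, 32, 4]
  queue [15, 33] -> pop 15, enqueue [none], visited so far: [17, 6, 31, 2, 12, 29, 32, 4, 15]
  queue [33] -> pop 33, enqueue [none], visited so far: [17, 6, 31, 2, 12, 29, 32, 4, 15, 33]
Result: [17, 6, 31, 2, 12, 29, 32, 4, 15, 33]


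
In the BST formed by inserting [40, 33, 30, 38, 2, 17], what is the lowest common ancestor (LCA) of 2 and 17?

Tree insertion order: [40, 33, 30, 38, 2, 17]
Tree (level-order array): [40, 33, None, 30, 38, 2, None, None, None, None, 17]
In a BST, the LCA of p=2, q=17 is the first node v on the
root-to-leaf path with p <= v <= q (go left if both < v, right if both > v).
Walk from root:
  at 40: both 2 and 17 < 40, go left
  at 33: both 2 and 17 < 33, go left
  at 30: both 2 and 17 < 30, go left
  at 2: 2 <= 2 <= 17, this is the LCA
LCA = 2


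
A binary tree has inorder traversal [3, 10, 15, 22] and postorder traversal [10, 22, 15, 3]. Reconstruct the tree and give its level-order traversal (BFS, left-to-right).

Inorder:   [3, 10, 15, 22]
Postorder: [10, 22, 15, 3]
Algorithm: postorder visits root last, so walk postorder right-to-left;
each value is the root of the current inorder slice — split it at that
value, recurse on the right subtree first, then the left.
Recursive splits:
  root=3; inorder splits into left=[], right=[10, 15, 22]
  root=15; inorder splits into left=[10], right=[22]
  root=22; inorder splits into left=[], right=[]
  root=10; inorder splits into left=[], right=[]
Reconstructed level-order: [3, 15, 10, 22]


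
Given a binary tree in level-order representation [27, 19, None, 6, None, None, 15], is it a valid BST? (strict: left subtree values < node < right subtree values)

Level-order array: [27, 19, None, 6, None, None, 15]
Validate using subtree bounds (lo, hi): at each node, require lo < value < hi,
then recurse left with hi=value and right with lo=value.
Preorder trace (stopping at first violation):
  at node 27 with bounds (-inf, +inf): OK
  at node 19 with bounds (-inf, 27): OK
  at node 6 with bounds (-inf, 19): OK
  at node 15 with bounds (6, 19): OK
No violation found at any node.
Result: Valid BST


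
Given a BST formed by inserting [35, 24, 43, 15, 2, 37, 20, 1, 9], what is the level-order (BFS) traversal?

Tree insertion order: [35, 24, 43, 15, 2, 37, 20, 1, 9]
Tree (level-order array): [35, 24, 43, 15, None, 37, None, 2, 20, None, None, 1, 9]
BFS from the root, enqueuing left then right child of each popped node:
  queue [35] -> pop 35, enqueue [24, 43], visited so far: [35]
  queue [24, 43] -> pop 24, enqueue [15], visited so far: [35, 24]
  queue [43, 15] -> pop 43, enqueue [37], visited so far: [35, 24, 43]
  queue [15, 37] -> pop 15, enqueue [2, 20], visited so far: [35, 24, 43, 15]
  queue [37, 2, 20] -> pop 37, enqueue [none], visited so far: [35, 24, 43, 15, 37]
  queue [2, 20] -> pop 2, enqueue [1, 9], visited so far: [35, 24, 43, 15, 37, 2]
  queue [20, 1, 9] -> pop 20, enqueue [none], visited so far: [35, 24, 43, 15, 37, 2, 20]
  queue [1, 9] -> pop 1, enqueue [none], visited so far: [35, 24, 43, 15, 37, 2, 20, 1]
  queue [9] -> pop 9, enqueue [none], visited so far: [35, 24, 43, 15, 37, 2, 20, 1, 9]
Result: [35, 24, 43, 15, 37, 2, 20, 1, 9]
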